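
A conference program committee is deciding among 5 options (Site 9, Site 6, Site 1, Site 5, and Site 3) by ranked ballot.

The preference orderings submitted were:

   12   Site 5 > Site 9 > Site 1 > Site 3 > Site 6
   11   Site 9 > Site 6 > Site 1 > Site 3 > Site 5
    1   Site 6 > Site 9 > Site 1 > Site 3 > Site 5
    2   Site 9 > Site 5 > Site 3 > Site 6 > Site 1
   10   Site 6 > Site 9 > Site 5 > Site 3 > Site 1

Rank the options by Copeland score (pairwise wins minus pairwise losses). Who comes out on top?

Pairwise results:
  Site 9 vs Site 6: Site 9 wins 25–11.
  Site 9 vs Site 1: Site 9 wins 36–0.
  Site 9 vs Site 5: Site 9 wins 24–12.
  Site 9 vs Site 3: Site 9 wins 36–0.
  Site 6 vs Site 1: Site 6 wins 24–12.
  Site 6 vs Site 5: Site 6 wins 22–14.
  Site 6 vs Site 3: Site 6 wins 22–14.
  Site 1 vs Site 5: Site 5 wins 24–12.
  Site 1 vs Site 3: Site 1 wins 24–12.
  Site 5 vs Site 3: Site 5 wins 24–12.
Copeland scores (wins − losses):
  Site 9: 4 − 0 = 4
  Site 6: 3 − 1 = 2
  Site 1: 1 − 3 = -2
  Site 5: 2 − 2 = 0
  Site 3: 0 − 4 = -4
Site 9 has the best Copeland score.

Site 9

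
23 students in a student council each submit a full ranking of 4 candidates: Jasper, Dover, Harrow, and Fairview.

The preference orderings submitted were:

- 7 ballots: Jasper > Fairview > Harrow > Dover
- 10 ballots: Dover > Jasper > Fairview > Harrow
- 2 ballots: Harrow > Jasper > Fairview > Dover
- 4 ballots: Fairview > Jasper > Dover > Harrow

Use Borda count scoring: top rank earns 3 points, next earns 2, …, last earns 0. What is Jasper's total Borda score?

53

Borda scores:
  Jasper: 7·3 + 10·2 + 2·2 + 4·2 = 53
  Dover: 7·0 + 10·3 + 2·0 + 4·1 = 34
  Harrow: 7·1 + 10·0 + 2·3 + 4·0 = 13
  Fairview: 7·2 + 10·1 + 2·1 + 4·3 = 38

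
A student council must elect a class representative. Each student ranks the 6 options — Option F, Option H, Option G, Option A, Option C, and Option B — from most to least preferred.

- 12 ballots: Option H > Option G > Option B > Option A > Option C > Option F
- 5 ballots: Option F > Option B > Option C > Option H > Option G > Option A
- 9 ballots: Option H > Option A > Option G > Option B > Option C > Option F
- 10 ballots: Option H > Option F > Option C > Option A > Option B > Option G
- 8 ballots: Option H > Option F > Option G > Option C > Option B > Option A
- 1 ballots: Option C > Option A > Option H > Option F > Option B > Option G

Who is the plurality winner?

First-place vote totals:
  Option F: 5
  Option H: 39
  Option G: 0
  Option A: 0
  Option C: 1
  Option B: 0
Option H has the most first-place votes.

Option H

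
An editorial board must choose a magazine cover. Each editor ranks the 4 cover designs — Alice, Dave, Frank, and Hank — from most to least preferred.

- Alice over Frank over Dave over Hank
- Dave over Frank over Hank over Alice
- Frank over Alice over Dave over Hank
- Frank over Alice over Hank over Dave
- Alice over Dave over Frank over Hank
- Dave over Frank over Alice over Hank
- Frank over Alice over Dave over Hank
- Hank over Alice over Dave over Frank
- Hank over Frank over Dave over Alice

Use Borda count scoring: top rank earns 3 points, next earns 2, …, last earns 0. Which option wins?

Borda scores:
  Alice: 3 + 0 + 2 + 2 + 3 + 1 + 2 + 2 + 0 = 15
  Dave: 1 + 3 + 1 + 0 + 2 + 3 + 1 + 1 + 1 = 13
  Frank: 2 + 2 + 3 + 3 + 1 + 2 + 3 + 0 + 2 = 18
  Hank: 0 + 1 + 0 + 1 + 0 + 0 + 0 + 3 + 3 = 8
Frank has the highest total.

Frank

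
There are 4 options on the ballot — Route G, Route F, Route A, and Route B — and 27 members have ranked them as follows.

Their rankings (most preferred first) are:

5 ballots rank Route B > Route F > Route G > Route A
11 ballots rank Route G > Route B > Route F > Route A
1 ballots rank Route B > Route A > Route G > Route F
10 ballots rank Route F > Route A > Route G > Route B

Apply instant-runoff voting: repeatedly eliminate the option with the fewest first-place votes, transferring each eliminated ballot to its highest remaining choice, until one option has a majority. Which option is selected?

Round 1: Route G 11, Route F 10, Route B 6, Route A 0. Route A has the fewest and is eliminated.
Round 2: Route G 11, Route F 10, Route B 6. Route B has the fewest and is eliminated.
Round 3: Route F 15, Route G 12. Route F has a majority.

Route F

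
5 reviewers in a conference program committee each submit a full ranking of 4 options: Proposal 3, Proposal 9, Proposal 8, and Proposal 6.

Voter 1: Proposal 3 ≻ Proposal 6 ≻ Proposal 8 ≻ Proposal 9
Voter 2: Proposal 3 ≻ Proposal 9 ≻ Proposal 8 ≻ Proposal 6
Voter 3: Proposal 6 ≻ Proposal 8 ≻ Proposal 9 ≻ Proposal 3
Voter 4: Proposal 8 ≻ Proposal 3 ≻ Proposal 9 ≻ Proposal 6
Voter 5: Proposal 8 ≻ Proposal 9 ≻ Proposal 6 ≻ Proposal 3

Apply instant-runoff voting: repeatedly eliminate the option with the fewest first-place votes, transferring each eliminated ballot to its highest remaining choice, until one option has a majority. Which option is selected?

Round 1: Proposal 3 2, Proposal 8 2, Proposal 6 1, Proposal 9 0. Proposal 9 has the fewest and is eliminated.
Round 2: Proposal 3 2, Proposal 8 2, Proposal 6 1. Proposal 6 has the fewest and is eliminated.
Round 3: Proposal 8 3, Proposal 3 2. Proposal 8 has a majority.

Proposal 8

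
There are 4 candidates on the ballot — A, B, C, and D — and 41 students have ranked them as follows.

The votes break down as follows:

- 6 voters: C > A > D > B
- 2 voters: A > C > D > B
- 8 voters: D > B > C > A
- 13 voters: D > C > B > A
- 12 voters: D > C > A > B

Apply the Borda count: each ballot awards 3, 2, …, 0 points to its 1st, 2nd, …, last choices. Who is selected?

Borda scores:
  A: 6·2 + 2·3 + 8·0 + 13·0 + 12·1 = 30
  B: 6·0 + 2·0 + 8·2 + 13·1 + 12·0 = 29
  C: 6·3 + 2·2 + 8·1 + 13·2 + 12·2 = 80
  D: 6·1 + 2·1 + 8·3 + 13·3 + 12·3 = 107
D has the highest total.

D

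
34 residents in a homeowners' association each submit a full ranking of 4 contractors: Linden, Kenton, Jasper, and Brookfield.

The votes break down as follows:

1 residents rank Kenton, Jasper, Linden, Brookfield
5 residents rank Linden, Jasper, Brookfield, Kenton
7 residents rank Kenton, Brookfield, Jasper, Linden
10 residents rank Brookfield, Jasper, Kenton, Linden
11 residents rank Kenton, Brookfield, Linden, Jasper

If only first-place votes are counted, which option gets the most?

First-place vote totals:
  Linden: 5
  Kenton: 19
  Jasper: 0
  Brookfield: 10
Kenton has the most first-place votes.

Kenton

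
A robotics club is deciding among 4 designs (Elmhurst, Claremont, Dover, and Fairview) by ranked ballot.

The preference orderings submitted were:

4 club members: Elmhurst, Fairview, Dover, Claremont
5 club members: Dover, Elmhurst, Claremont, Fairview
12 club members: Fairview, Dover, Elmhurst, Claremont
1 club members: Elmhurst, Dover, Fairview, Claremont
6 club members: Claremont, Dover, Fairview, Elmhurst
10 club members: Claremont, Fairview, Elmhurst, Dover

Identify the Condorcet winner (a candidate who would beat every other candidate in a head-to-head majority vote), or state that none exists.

Head-to-head results (38 voters total):
Elmhurst vs Claremont: Elmhurst wins 22–16.
Elmhurst vs Dover: Dover wins 23–15.
Elmhurst vs Fairview: Fairview wins 28–10.
Claremont vs Dover: Dover wins 22–16.
Claremont vs Fairview: Claremont wins 21–17.
Dover vs Fairview: Fairview wins 26–12.
No candidate beats all others: Elmhurst beats Claremont beats Fairview beats Elmhurst, a majority cycle.

None — there is no Condorcet winner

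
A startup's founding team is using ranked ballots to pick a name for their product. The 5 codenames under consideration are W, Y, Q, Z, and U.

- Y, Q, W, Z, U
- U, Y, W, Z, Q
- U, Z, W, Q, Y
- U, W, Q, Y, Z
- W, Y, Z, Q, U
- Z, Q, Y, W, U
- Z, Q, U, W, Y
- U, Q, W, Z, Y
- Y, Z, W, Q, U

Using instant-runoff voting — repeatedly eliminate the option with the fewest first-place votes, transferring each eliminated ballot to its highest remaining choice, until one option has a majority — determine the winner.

Round 1: U 4, Y 2, Z 2, W 1, Q 0. Q has the fewest and is eliminated.
Round 2: U 4, Y 2, Z 2, W 1. W has the fewest and is eliminated.
Round 3: U 4, Y 3, Z 2. Z has the fewest and is eliminated.
Round 4: U 5, Y 4. U has a majority.

U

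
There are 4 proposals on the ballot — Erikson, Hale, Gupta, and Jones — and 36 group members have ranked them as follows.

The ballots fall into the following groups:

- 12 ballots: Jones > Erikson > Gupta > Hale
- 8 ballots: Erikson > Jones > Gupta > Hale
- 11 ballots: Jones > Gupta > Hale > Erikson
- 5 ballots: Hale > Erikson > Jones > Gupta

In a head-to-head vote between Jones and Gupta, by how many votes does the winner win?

36

Ballots ranking Jones above Gupta: 12+8+11+5 = 36.
Ballots ranking Gupta above Jones: 0.
Jones wins 36–0, a margin of 36.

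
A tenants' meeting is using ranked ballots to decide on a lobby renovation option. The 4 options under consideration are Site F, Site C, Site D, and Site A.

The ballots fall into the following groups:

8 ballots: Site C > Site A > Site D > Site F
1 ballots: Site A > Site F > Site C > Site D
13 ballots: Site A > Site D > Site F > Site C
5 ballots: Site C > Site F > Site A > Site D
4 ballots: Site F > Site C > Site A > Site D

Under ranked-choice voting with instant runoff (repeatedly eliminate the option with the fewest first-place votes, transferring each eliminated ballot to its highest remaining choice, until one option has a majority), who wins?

Site C

Round 1: Site A 14, Site C 13, Site F 4, Site D 0. Site D has the fewest and is eliminated.
Round 2: Site A 14, Site C 13, Site F 4. Site F has the fewest and is eliminated.
Round 3: Site C 17, Site A 14. Site C has a majority.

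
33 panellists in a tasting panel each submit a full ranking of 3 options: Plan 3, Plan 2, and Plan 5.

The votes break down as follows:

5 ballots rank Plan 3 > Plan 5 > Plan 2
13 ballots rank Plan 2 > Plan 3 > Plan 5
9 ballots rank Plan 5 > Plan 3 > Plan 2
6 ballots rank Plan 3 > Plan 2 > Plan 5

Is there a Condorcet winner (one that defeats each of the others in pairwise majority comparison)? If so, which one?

Head-to-head results (33 voters total):
Plan 3 vs Plan 2: Plan 3 wins 20–13.
Plan 3 vs Plan 5: Plan 3 wins 24–9.
Plan 2 vs Plan 5: Plan 2 wins 19–14.
Plan 3 beats each rival — Plan 2 (20–13), Plan 5 (24–9) — so Plan 3 is the Condorcet winner.

Plan 3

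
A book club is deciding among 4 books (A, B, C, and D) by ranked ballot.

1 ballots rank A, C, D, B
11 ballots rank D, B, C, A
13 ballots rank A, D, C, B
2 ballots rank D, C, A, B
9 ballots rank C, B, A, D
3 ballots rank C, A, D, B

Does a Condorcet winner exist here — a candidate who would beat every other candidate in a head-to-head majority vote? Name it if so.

No Condorcet winner

Head-to-head results (39 voters total):
A vs B: B wins 20–19.
A vs C: C wins 25–14.
A vs D: A wins 26–13.
B vs C: C wins 28–11.
B vs D: D wins 30–9.
C vs D: D wins 26–13.
No candidate beats all others: A beats D beats B beats A, a majority cycle.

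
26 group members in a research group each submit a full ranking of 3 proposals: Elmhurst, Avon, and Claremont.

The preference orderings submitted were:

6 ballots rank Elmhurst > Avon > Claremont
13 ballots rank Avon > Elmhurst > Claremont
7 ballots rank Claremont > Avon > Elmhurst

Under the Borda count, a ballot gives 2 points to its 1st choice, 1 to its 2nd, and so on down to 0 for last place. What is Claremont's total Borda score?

Borda scores:
  Elmhurst: 6·2 + 13·1 + 7·0 = 25
  Avon: 6·1 + 13·2 + 7·1 = 39
  Claremont: 6·0 + 13·0 + 7·2 = 14

14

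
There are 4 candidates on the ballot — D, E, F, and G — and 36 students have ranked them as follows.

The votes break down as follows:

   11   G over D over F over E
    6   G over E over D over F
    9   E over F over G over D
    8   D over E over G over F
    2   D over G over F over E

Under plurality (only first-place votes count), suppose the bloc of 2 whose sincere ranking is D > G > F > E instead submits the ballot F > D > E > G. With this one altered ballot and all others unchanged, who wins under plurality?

First-place totals with the altered ballot: D 8, E 9, F 2, G 17.
The winner is unchanged: still G.

G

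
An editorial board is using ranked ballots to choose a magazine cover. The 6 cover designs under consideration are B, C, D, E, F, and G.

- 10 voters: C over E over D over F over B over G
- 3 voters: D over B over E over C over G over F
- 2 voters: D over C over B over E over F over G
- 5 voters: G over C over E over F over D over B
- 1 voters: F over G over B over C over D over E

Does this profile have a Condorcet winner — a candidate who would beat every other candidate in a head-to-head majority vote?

Head-to-head results (21 voters total):
B vs C: C wins 17–4.
B vs D: D wins 20–1.
B vs E: E wins 15–6.
B vs F: F wins 16–5.
B vs G: B wins 15–6.
C vs D: C wins 16–5.
C vs E: C wins 18–3.
C vs F: C wins 20–1.
C vs G: C wins 15–6.
D vs E: E wins 15–6.
D vs F: D wins 15–6.
D vs G: D wins 15–6.
E vs F: E wins 20–1.
E vs G: E wins 15–6.
F vs G: F wins 13–8.
C beats each rival — B (17–4), D (16–5), E (18–3), F (20–1), G (15–6) — so C is the Condorcet winner.

Yes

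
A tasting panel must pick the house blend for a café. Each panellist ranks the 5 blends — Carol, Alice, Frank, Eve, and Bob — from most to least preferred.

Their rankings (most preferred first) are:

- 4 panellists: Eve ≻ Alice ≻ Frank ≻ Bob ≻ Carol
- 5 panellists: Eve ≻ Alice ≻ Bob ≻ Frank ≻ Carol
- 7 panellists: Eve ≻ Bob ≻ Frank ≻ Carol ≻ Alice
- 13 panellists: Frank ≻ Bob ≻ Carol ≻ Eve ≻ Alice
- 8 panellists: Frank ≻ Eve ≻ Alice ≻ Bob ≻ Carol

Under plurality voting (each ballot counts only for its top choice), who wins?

First-place vote totals:
  Carol: 0
  Alice: 0
  Frank: 21
  Eve: 16
  Bob: 0
Frank has the most first-place votes.

Frank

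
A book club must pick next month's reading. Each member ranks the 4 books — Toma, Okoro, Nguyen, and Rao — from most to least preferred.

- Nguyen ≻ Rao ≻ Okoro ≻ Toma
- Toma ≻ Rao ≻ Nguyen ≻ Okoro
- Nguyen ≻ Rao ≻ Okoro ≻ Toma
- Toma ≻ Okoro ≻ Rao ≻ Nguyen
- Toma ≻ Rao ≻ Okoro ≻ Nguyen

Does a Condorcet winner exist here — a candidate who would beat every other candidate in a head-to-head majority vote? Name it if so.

Head-to-head results (5 voters total):
Toma vs Okoro: Toma wins 3–2.
Toma vs Nguyen: Toma wins 3–2.
Toma vs Rao: Toma wins 3–2.
Okoro vs Nguyen: Nguyen wins 3–2.
Okoro vs Rao: Rao wins 4–1.
Nguyen vs Rao: Rao wins 3–2.
Toma beats each rival — Okoro (3–2), Nguyen (3–2), Rao (3–2) — so Toma is the Condorcet winner.

Toma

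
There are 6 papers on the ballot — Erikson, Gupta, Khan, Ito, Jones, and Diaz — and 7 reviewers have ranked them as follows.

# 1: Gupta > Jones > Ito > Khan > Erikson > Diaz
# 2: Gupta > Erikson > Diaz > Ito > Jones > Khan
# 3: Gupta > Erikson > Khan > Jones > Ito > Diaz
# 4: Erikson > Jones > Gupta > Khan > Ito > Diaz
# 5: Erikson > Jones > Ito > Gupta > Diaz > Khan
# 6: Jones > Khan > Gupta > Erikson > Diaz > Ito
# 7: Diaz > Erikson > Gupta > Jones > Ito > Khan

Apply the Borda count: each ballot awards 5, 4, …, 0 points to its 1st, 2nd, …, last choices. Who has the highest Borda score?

Gupta

Borda scores:
  Erikson: 1 + 4 + 4 + 5 + 5 + 2 + 4 = 25
  Gupta: 5 + 5 + 5 + 3 + 2 + 3 + 3 = 26
  Khan: 2 + 0 + 3 + 2 + 0 + 4 + 0 = 11
  Ito: 3 + 2 + 1 + 1 + 3 + 0 + 1 = 11
  Jones: 4 + 1 + 2 + 4 + 4 + 5 + 2 = 22
  Diaz: 0 + 3 + 0 + 0 + 1 + 1 + 5 = 10
Gupta has the highest total.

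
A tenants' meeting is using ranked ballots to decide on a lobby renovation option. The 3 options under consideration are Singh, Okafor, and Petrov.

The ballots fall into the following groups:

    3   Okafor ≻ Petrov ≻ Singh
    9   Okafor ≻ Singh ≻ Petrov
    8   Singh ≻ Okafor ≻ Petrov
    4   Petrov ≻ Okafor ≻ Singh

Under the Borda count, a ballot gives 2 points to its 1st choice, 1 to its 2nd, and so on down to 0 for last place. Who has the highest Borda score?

Borda scores:
  Singh: 3·0 + 9·1 + 8·2 + 4·0 = 25
  Okafor: 3·2 + 9·2 + 8·1 + 4·1 = 36
  Petrov: 3·1 + 9·0 + 8·0 + 4·2 = 11
Okafor has the highest total.

Okafor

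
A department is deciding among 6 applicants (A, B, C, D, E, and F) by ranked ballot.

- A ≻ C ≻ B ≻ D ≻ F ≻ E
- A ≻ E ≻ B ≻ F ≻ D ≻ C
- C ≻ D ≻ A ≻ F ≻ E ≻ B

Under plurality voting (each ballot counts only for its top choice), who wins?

A

First-place vote totals:
  A: 2
  B: 0
  C: 1
  D: 0
  E: 0
  F: 0
A has the most first-place votes.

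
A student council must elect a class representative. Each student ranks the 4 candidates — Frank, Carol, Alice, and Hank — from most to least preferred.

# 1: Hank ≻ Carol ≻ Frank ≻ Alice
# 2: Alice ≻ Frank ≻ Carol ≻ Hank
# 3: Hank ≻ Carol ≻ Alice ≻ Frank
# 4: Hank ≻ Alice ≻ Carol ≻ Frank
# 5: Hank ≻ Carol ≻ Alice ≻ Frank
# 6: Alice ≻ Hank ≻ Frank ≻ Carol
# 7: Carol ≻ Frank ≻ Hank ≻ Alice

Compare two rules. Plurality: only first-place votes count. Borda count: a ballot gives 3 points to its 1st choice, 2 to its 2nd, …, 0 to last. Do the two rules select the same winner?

Plurality first-place counts: Frank 0, Carol 1, Alice 2, Hank 4 → Hank.
Borda totals: Frank 6, Carol 11, Alice 10, Hank 15 → Hank.
The two rules agree on Hank.

Yes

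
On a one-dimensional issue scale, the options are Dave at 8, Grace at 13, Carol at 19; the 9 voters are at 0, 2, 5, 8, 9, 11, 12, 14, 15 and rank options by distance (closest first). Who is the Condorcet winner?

With single-peaked preferences on a line, the Condorcet winner is the candidate closest to the median voter.
The median voter (position 9) is closest to Dave at 8.
Check: Dave vs Carol — voters closer to Dave: 7 of 9.

Dave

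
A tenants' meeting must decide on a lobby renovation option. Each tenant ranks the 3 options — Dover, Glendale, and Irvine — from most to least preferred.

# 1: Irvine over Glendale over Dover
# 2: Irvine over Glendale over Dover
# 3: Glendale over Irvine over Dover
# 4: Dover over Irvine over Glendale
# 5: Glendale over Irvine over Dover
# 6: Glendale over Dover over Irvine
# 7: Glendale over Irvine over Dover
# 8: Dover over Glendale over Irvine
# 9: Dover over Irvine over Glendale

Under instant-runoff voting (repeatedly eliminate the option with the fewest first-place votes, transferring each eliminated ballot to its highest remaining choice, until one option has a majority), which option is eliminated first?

Irvine

Round 1: Glendale 4, Dover 3, Irvine 2. Irvine has the fewest and is eliminated.
Round 2: Glendale 6, Dover 3. Glendale has a majority.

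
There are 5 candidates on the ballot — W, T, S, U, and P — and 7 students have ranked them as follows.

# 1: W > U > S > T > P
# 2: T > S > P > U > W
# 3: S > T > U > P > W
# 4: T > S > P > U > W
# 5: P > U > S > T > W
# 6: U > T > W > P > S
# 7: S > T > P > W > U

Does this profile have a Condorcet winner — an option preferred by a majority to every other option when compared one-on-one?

Head-to-head results (7 voters total):
W vs T: T wins 6–1.
W vs S: S wins 5–2.
W vs U: U wins 5–2.
W vs P: P wins 5–2.
T vs S: S wins 4–3.
T vs U: T wins 4–3.
T vs P: T wins 6–1.
S vs U: S wins 4–3.
S vs P: S wins 5–2.
U vs P: P wins 4–3.
S beats each rival — W (5–2), T (4–3), U (4–3), P (5–2) — so S is the Condorcet winner.

Yes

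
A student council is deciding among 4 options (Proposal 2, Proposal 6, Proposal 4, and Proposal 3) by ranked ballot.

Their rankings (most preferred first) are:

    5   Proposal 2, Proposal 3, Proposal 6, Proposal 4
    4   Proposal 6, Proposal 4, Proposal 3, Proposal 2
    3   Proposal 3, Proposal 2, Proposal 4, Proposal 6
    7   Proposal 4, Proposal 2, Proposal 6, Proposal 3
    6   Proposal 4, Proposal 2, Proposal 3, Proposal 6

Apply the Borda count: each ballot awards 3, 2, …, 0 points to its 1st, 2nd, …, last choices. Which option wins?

Proposal 4

Borda scores:
  Proposal 2: 5·3 + 4·0 + 3·2 + 7·2 + 6·2 = 47
  Proposal 6: 5·1 + 4·3 + 3·0 + 7·1 + 6·0 = 24
  Proposal 4: 5·0 + 4·2 + 3·1 + 7·3 + 6·3 = 50
  Proposal 3: 5·2 + 4·1 + 3·3 + 7·0 + 6·1 = 29
Proposal 4 has the highest total.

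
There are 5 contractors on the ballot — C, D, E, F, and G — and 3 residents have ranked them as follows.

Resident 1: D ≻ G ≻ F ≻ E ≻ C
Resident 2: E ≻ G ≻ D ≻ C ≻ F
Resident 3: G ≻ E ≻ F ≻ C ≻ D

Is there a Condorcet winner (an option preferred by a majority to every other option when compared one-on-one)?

Head-to-head results (3 voters total):
C vs D: D wins 2–1.
C vs E: E wins 3–0.
C vs F: F wins 2–1.
C vs G: G wins 3–0.
D vs E: E wins 2–1.
D vs F: D wins 2–1.
D vs G: G wins 2–1.
E vs F: E wins 2–1.
E vs G: G wins 2–1.
F vs G: G wins 3–0.
G beats each rival — C (3–0), D (2–1), E (2–1), F (3–0) — so G is the Condorcet winner.

Yes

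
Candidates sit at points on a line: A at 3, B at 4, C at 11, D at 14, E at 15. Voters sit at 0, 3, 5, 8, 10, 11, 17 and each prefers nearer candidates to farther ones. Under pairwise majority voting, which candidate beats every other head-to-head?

C

With single-peaked preferences on a line, the Condorcet winner is the candidate closest to the median voter.
The median voter (position 8) is closest to C at 11.
Check: C vs E — voters closer to C: 6 of 7.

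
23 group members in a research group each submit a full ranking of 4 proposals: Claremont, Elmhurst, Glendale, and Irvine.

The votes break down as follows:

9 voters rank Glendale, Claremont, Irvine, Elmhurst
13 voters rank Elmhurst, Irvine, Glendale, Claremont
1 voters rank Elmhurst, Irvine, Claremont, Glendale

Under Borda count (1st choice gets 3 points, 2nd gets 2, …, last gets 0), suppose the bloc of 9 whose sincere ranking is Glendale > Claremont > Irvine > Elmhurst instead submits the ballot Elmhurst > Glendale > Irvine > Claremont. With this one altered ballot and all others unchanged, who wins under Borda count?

Elmhurst

Borda totals with the altered ballot: Claremont 1, Elmhurst 69, Glendale 31, Irvine 37.
The winner is unchanged: still Elmhurst.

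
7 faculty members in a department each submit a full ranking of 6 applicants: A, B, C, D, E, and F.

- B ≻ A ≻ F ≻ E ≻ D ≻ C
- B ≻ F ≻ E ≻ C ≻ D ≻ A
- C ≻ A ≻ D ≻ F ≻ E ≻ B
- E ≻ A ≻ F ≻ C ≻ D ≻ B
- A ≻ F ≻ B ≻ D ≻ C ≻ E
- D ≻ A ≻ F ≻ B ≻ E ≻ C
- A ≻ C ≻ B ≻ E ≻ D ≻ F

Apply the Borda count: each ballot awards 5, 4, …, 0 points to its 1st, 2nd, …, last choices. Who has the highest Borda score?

Borda scores:
  A: 4 + 0 + 4 + 4 + 5 + 4 + 5 = 26
  B: 5 + 5 + 0 + 0 + 3 + 2 + 3 = 18
  C: 0 + 2 + 5 + 2 + 1 + 0 + 4 = 14
  D: 1 + 1 + 3 + 1 + 2 + 5 + 1 = 14
  E: 2 + 3 + 1 + 5 + 0 + 1 + 2 = 14
  F: 3 + 4 + 2 + 3 + 4 + 3 + 0 = 19
A has the highest total.

A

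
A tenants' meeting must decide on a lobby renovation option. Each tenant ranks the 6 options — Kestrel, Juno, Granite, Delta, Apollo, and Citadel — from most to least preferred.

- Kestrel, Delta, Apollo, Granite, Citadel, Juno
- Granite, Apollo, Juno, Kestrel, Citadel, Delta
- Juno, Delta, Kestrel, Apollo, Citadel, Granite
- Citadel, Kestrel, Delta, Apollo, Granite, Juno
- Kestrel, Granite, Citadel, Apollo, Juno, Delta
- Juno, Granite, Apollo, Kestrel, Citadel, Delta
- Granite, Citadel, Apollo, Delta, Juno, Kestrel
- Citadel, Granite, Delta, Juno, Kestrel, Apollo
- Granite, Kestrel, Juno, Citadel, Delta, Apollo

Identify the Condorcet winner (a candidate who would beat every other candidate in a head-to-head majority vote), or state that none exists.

Granite

Head-to-head results (9 voters total):
Kestrel vs Juno: Juno wins 5–4.
Kestrel vs Granite: Granite wins 5–4.
Kestrel vs Delta: Kestrel wins 6–3.
Kestrel vs Apollo: Kestrel wins 6–3.
Kestrel vs Citadel: Kestrel wins 6–3.
Juno vs Granite: Granite wins 7–2.
Juno vs Delta: Juno wins 5–4.
Juno vs Apollo: Apollo wins 5–4.
Juno vs Citadel: Citadel wins 5–4.
Granite vs Delta: Granite wins 6–3.
Granite vs Apollo: Granite wins 6–3.
Granite vs Citadel: Granite wins 6–3.
Delta vs Apollo: Delta wins 5–4.
Delta vs Citadel: Citadel wins 7–2.
Apollo vs Citadel: Citadel wins 5–4.
Granite beats each rival — Kestrel (5–4), Juno (7–2), Delta (6–3), Apollo (6–3), Citadel (6–3) — so Granite is the Condorcet winner.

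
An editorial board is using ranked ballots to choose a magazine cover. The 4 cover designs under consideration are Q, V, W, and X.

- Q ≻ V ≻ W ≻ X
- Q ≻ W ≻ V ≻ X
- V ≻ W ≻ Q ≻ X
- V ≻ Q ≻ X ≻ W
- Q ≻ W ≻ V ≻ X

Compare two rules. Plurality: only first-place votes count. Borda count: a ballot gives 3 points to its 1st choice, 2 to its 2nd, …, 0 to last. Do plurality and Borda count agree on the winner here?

Plurality first-place counts: Q 3, V 2, W 0, X 0 → Q.
Borda totals: Q 12, V 10, W 7, X 1 → Q.
The two rules agree on Q.

Yes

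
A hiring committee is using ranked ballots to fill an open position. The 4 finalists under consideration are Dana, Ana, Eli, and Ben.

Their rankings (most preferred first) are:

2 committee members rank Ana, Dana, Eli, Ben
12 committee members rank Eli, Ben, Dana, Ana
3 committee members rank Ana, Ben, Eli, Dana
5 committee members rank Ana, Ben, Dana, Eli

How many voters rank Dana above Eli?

7

Ballots ranking Dana above Eli: 2+5 = 7.
Ballots ranking Eli above Dana: 12+3 = 15.
So 7 of 22 voters prefer Dana to Eli.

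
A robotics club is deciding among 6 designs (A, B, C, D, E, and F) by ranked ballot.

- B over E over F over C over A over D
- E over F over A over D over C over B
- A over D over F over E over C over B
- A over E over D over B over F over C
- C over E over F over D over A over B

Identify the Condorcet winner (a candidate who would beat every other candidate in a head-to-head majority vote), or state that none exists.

Head-to-head results (5 voters total):
A vs B: A wins 4–1.
A vs C: A wins 3–2.
A vs D: A wins 4–1.
A vs E: E wins 3–2.
A vs F: F wins 3–2.
B vs C: C wins 3–2.
B vs D: D wins 4–1.
B vs E: E wins 4–1.
B vs F: F wins 3–2.
C vs D: D wins 3–2.
C vs E: E wins 4–1.
C vs F: F wins 4–1.
D vs E: E wins 4–1.
D vs F: F wins 3–2.
E vs F: E wins 4–1.
E beats each rival — A (3–2), B (4–1), C (4–1), D (4–1), F (4–1) — so E is the Condorcet winner.

E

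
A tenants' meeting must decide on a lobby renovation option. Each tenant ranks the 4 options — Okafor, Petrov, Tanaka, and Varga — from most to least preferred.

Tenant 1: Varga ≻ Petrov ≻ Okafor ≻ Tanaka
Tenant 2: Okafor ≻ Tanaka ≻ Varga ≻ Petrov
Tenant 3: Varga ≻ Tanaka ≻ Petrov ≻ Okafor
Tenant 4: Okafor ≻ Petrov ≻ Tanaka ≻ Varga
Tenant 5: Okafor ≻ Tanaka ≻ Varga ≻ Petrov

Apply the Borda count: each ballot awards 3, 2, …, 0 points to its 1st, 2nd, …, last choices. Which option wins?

Okafor

Borda scores:
  Okafor: 1 + 3 + 0 + 3 + 3 = 10
  Petrov: 2 + 0 + 1 + 2 + 0 = 5
  Tanaka: 0 + 2 + 2 + 1 + 2 = 7
  Varga: 3 + 1 + 3 + 0 + 1 = 8
Okafor has the highest total.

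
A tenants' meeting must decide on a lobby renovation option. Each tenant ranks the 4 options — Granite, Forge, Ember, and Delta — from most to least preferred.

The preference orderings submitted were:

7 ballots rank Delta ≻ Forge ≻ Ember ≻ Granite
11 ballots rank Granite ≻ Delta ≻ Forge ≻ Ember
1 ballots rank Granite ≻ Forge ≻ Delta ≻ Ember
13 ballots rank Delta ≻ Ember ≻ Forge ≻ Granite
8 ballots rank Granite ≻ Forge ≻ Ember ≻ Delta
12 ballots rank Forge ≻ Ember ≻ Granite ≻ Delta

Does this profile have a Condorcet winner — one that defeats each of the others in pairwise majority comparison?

No

Head-to-head results (52 voters total):
Granite vs Forge: Forge wins 32–20.
Granite vs Ember: Ember wins 32–20.
Granite vs Delta: Granite wins 32–20.
Forge vs Ember: Forge wins 39–13.
Forge vs Delta: Delta wins 31–21.
Ember vs Delta: Delta wins 32–20.
No candidate beats all others: Granite beats Delta beats Forge beats Granite, a majority cycle.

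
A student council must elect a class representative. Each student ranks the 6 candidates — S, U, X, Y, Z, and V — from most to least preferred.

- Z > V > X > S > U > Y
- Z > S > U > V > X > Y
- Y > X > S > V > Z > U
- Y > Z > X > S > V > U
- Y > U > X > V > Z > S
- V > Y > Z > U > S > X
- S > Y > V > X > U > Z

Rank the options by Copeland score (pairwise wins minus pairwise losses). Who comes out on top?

Y

Pairwise results:
  S vs U: S wins 5–2.
  S vs X: X wins 4–3.
  S vs Y: Y wins 4–3.
  S vs Z: Z wins 5–2.
  S vs V: S wins 4–3.
  U vs X: X wins 4–3.
  U vs Y: Y wins 5–2.
  U vs Z: Z wins 5–2.
  U vs V: V wins 5–2.
  X vs Y: Y wins 5–2.
  X vs Z: Z wins 4–3.
  X vs V: V wins 4–3.
  Y vs Z: Y wins 5–2.
  Y vs V: Y wins 4–3.
  Z vs V: V wins 4–3.
Copeland scores (wins − losses):
  S: 2 − 3 = -1
  U: 0 − 5 = -5
  X: 2 − 3 = -1
  Y: 5 − 0 = 5
  Z: 3 − 2 = 1
  V: 3 − 2 = 1
Y has the best Copeland score.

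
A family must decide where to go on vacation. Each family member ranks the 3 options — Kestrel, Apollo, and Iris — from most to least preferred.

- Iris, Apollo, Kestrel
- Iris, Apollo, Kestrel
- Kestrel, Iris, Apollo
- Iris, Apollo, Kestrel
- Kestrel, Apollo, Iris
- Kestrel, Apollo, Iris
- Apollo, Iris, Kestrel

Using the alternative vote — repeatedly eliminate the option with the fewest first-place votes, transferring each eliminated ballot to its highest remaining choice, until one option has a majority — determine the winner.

Round 1: Kestrel 3, Iris 3, Apollo 1. Apollo has the fewest and is eliminated.
Round 2: Iris 4, Kestrel 3. Iris has a majority.

Iris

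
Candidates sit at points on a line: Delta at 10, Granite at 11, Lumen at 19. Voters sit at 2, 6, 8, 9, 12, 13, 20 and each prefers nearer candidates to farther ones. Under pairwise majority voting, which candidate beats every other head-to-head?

Delta

With single-peaked preferences on a line, the Condorcet winner is the candidate closest to the median voter.
The median voter (position 9) is closest to Delta at 10.
Check: Delta vs Lumen — voters closer to Delta: 6 of 7.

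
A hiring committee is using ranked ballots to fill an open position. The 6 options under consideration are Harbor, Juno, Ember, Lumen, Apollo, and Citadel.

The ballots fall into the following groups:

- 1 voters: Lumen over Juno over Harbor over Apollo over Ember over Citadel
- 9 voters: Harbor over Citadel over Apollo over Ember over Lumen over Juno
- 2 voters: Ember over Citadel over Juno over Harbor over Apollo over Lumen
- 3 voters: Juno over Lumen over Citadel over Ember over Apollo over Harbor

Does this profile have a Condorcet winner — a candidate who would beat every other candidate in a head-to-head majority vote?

Yes

Head-to-head results (15 voters total):
Harbor vs Juno: Harbor wins 9–6.
Harbor vs Ember: Harbor wins 10–5.
Harbor vs Lumen: Harbor wins 11–4.
Harbor vs Apollo: Harbor wins 12–3.
Harbor vs Citadel: Harbor wins 10–5.
Juno vs Ember: Ember wins 11–4.
Juno vs Lumen: Lumen wins 10–5.
Juno vs Apollo: Apollo wins 9–6.
Juno vs Citadel: Citadel wins 11–4.
Ember vs Lumen: Ember wins 11–4.
Ember vs Apollo: Apollo wins 10–5.
Ember vs Citadel: Citadel wins 12–3.
Lumen vs Apollo: Apollo wins 11–4.
Lumen vs Citadel: Citadel wins 11–4.
Apollo vs Citadel: Citadel wins 14–1.
Harbor beats each rival — Juno (9–6), Ember (10–5), Lumen (11–4), Apollo (12–3), Citadel (10–5) — so Harbor is the Condorcet winner.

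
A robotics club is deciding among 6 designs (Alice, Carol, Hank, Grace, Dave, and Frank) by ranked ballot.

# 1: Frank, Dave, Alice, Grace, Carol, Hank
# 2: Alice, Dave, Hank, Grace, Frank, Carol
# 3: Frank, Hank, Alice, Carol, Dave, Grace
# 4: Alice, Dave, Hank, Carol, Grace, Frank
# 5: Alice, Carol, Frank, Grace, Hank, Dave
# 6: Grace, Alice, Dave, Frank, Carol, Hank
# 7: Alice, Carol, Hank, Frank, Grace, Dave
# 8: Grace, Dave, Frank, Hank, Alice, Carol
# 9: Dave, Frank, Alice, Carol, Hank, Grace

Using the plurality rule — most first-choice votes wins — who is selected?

Alice

First-place vote totals:
  Alice: 4
  Carol: 0
  Hank: 0
  Grace: 2
  Dave: 1
  Frank: 2
Alice has the most first-place votes.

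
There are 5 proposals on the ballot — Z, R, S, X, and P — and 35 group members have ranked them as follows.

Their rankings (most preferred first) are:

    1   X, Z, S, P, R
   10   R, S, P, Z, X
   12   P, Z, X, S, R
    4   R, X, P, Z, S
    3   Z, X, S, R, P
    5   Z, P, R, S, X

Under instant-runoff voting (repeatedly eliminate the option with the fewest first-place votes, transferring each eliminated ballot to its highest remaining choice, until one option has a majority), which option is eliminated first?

S

Round 1: R 14, P 12, Z 8, X 1, S 0. S has the fewest and is eliminated.
Round 2: R 14, P 12, Z 8, X 1. X has the fewest and is eliminated.
Round 3: R 14, P 12, Z 9. Z has the fewest and is eliminated.
Round 4: P 18, R 17. P has a majority.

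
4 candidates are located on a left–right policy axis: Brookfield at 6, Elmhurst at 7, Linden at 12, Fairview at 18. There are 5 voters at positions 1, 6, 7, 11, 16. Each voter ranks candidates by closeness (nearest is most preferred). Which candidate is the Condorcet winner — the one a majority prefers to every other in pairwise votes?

Elmhurst

With single-peaked preferences on a line, the Condorcet winner is the candidate closest to the median voter.
The median voter (position 7) is closest to Elmhurst at 7.
Check: Elmhurst vs Fairview — voters closer to Elmhurst: 4 of 5.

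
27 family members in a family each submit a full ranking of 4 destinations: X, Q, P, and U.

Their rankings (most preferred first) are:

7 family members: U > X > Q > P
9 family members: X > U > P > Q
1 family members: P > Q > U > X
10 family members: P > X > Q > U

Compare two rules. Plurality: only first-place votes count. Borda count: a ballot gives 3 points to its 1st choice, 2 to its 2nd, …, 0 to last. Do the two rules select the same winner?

No

Plurality first-place counts: X 9, Q 0, P 11, U 7 → P.
Borda totals: X 61, Q 19, P 42, U 40 → X.
The two rules disagree: plurality picks P, Borda picks X.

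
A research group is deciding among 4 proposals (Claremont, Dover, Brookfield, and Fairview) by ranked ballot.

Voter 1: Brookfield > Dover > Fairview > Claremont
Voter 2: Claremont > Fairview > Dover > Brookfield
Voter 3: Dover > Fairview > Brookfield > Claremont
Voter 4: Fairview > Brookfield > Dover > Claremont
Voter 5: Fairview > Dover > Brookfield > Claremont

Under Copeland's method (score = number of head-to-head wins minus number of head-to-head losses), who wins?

Pairwise results:
  Claremont vs Dover: Dover wins 4–1.
  Claremont vs Brookfield: Brookfield wins 4–1.
  Claremont vs Fairview: Fairview wins 4–1.
  Dover vs Brookfield: Dover wins 3–2.
  Dover vs Fairview: Fairview wins 3–2.
  Brookfield vs Fairview: Fairview wins 4–1.
Copeland scores (wins − losses):
  Claremont: 0 − 3 = -3
  Dover: 2 − 1 = 1
  Brookfield: 1 − 2 = -1
  Fairview: 3 − 0 = 3
Fairview has the best Copeland score.

Fairview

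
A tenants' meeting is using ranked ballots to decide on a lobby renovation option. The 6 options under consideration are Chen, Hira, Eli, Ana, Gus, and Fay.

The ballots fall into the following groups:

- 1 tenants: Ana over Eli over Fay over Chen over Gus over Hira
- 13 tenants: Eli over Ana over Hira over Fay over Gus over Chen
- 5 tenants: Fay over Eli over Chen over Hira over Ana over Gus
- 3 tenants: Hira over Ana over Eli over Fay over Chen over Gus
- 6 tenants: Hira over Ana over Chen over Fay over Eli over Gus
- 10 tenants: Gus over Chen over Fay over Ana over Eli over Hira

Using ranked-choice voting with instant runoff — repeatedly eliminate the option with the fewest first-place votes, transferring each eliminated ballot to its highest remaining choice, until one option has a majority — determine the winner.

Eli

Round 1: Eli 13, Gus 10, Hira 9, Fay 5, Ana 1, Chen 0. Chen has the fewest and is eliminated.
Round 2: Eli 13, Gus 10, Hira 9, Fay 5, Ana 1. Ana has the fewest and is eliminated.
Round 3: Eli 14, Gus 10, Hira 9, Fay 5. Fay has the fewest and is eliminated.
Round 4: Eli 19, Gus 10, Hira 9. Hira has the fewest and is eliminated.
Round 5: Eli 28, Gus 10. Eli has a majority.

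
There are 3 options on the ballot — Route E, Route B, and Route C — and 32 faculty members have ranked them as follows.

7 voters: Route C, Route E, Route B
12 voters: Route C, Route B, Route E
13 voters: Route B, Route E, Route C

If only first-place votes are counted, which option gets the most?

Route C

First-place vote totals:
  Route E: 0
  Route B: 13
  Route C: 19
Route C has the most first-place votes.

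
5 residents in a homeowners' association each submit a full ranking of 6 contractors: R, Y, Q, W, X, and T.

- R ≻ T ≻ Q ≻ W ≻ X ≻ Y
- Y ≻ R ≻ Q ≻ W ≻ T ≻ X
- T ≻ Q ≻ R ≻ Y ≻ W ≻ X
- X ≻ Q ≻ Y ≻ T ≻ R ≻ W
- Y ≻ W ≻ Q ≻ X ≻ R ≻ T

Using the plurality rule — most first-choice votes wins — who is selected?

First-place vote totals:
  R: 1
  Y: 2
  Q: 0
  W: 0
  X: 1
  T: 1
Y has the most first-place votes.

Y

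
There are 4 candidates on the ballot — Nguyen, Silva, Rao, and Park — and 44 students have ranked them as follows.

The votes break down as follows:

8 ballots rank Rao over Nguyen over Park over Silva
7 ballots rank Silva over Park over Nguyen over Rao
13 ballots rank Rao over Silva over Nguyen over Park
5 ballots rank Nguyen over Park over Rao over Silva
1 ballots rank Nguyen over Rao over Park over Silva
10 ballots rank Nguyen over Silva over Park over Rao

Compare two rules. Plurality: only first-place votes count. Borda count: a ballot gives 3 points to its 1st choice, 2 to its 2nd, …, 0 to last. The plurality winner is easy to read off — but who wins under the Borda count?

Plurality first-place counts: Nguyen 16, Silva 7, Rao 21, Park 0 → Rao.
Borda totals: Nguyen 84, Silva 67, Rao 70, Park 43 → Nguyen.

Nguyen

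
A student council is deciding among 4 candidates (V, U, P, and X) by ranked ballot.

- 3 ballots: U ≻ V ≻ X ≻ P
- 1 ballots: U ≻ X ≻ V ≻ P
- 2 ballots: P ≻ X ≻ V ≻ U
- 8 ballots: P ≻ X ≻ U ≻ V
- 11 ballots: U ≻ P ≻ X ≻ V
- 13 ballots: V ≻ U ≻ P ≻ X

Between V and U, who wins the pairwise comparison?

Ballots ranking V above U: 2+13 = 15.
Ballots ranking U above V: 3+1+8+11 = 23.
U wins the head-to-head, 23–15.

U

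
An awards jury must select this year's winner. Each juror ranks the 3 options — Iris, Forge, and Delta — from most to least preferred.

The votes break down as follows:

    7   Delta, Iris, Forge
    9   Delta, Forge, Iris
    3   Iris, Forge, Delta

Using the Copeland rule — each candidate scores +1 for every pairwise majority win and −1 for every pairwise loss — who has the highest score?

Pairwise results:
  Iris vs Forge: Iris wins 10–9.
  Iris vs Delta: Delta wins 16–3.
  Forge vs Delta: Delta wins 16–3.
Copeland scores (wins − losses):
  Iris: 1 − 1 = 0
  Forge: 0 − 2 = -2
  Delta: 2 − 0 = 2
Delta has the best Copeland score.

Delta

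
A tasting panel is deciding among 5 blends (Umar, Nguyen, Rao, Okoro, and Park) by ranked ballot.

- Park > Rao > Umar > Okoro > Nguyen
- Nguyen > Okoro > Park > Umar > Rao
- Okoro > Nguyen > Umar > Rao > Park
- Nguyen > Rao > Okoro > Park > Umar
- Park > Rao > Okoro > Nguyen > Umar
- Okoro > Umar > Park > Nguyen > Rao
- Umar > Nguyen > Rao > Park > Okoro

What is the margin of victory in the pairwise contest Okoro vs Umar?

3

Ballots ranking Okoro above Umar: 5.
Ballots ranking Umar above Okoro: 2.
Okoro wins 5–2, a margin of 3.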